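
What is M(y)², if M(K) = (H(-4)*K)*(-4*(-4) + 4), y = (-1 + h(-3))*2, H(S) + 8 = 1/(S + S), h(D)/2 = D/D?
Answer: 105625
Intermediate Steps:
h(D) = 2 (h(D) = 2*(D/D) = 2*1 = 2)
H(S) = -8 + 1/(2*S) (H(S) = -8 + 1/(S + S) = -8 + 1/(2*S))
y = 2 (y = (-1 + 2)*2 = 1*2 = 2)
M(K) = -325*K/2 (M(K) = ((-8 + (½)/(-4))*K)*(-4*(-4) + 4) = ((-8 + (½)*(-¼))*K)*(16 + 4) = ((-8 - ⅛)*K)*20 = -65*K/8*20 = -325*K/2)
M(y)² = (-325/2*2)² = (-325)² = 105625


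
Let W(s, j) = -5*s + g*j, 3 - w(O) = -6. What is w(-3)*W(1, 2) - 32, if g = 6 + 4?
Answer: 103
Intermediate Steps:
g = 10
w(O) = 9 (w(O) = 3 - 1*(-6) = 3 + 6 = 9)
W(s, j) = -5*s + 10*j
w(-3)*W(1, 2) - 32 = 9*(-5*1 + 10*2) - 32 = 9*(-5 + 20) - 32 = 9*15 - 32 = 135 - 32 = 103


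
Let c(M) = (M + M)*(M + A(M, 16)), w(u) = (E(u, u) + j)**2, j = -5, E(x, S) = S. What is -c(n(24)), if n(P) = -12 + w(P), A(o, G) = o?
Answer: -487204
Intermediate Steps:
w(u) = (-5 + u)**2 (w(u) = (u - 5)**2 = (-5 + u)**2)
n(P) = -12 + (-5 + P)**2
c(M) = 4*M**2 (c(M) = (M + M)*(M + M) = (2*M)*(2*M) = 4*M**2)
-c(n(24)) = -4*(-12 + (-5 + 24)**2)**2 = -4*(-12 + 19**2)**2 = -4*(-12 + 361)**2 = -4*349**2 = -4*121801 = -1*487204 = -487204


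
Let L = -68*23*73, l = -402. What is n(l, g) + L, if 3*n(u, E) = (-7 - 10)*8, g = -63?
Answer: -342652/3 ≈ -1.1422e+5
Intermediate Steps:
L = -114172 (L = -1564*73 = -114172)
n(u, E) = -136/3 (n(u, E) = ((-7 - 10)*8)/3 = (-17*8)/3 = (⅓)*(-136) = -136/3)
n(l, g) + L = -136/3 - 114172 = -342652/3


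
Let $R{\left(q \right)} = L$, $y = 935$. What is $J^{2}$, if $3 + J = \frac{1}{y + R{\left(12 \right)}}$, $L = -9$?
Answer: $\frac{7711729}{857476} \approx 8.9935$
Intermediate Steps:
$R{\left(q \right)} = -9$
$J = - \frac{2777}{926}$ ($J = -3 + \frac{1}{935 - 9} = -3 + \frac{1}{926} = - \frac{2777}{926} \approx -2.9989$)
$J^{2} = \left(- \frac{2777}{926}\right)^{2} = \frac{7711729}{857476}$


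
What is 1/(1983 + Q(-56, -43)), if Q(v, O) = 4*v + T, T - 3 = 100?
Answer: 1/1862 ≈ 0.00053706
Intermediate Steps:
T = 103 (T = 3 + 100 = 103)
Q(v, O) = 103 + 4*v (Q(v, O) = 4*v + 103 = 103 + 4*v)
1/(1983 + Q(-56, -43)) = 1/(1983 + (103 + 4*(-56))) = 1/(1983 + (103 - 224)) = 1/(1983 - 121) = 1/1862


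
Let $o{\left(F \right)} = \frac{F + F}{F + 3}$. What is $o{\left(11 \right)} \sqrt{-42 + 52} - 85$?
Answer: $-85 + \frac{11 \sqrt{10}}{7} \approx -80.031$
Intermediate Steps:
$o{\left(F \right)} = \frac{2 F}{3 + F}$
$o{\left(11 \right)} \sqrt{-42 + 52} - 85 = 2 \cdot 11 \frac{1}{3 + 11} \sqrt{-42 + 52} - 85 = 2 \cdot 11 \cdot \frac{1}{14} \sqrt{10} - 85 = \frac{11 \sqrt{10}}{7} - 85 = -85 + \frac{11 \sqrt{10}}{7}$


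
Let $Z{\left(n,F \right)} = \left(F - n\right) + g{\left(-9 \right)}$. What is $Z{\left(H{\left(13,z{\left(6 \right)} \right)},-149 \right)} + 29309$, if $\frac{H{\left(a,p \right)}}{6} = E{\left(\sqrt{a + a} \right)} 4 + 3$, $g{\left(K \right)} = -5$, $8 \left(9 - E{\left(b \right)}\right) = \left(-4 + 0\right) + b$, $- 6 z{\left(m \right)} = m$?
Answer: $28909 + 3 \sqrt{26} \approx 28924.0$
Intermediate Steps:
$z{\left(m \right)} = - \frac{m}{6}$
$E{\left(b \right)} = \frac{19}{2} - \frac{b}{8}$ ($E{\left(b \right)} = 9 - \frac{\left(-4 + 0\right) + b}{8} = 9 - \frac{-4 + b}{8} = 9 - \left(- \frac{1}{2} + \frac{b}{8}\right) = \frac{19}{2} - \frac{b}{8}$)
$H{\left(a,p \right)} = 246 - 3 \sqrt{2} \sqrt{a}$ ($H{\left(a,p \right)} = 6 \left(\left(\frac{19}{2} - \frac{\sqrt{a + a}}{8}\right) 4 + 3\right) = 6 \left(\left(\frac{19}{2} - \frac{\sqrt{2 a}}{8}\right) 4 + 3\right) = 6 \left(\left(\frac{19}{2} - \frac{\sqrt{2} \sqrt{a}}{8}\right) 4 + 3\right) = 6 \left(\left(38 - \frac{\sqrt{2} \sqrt{a}}{2}\right) + 3\right) = 6 \left(41 - \frac{\sqrt{2} \sqrt{a}}{2}\right) = 246 - 3 \sqrt{2} \sqrt{a}$)
$Z{\left(n,F \right)} = -5 + F - n$ ($Z{\left(n,F \right)} = \left(F - n\right) - 5 = -5 + F - n$)
$Z{\left(H{\left(13,z{\left(6 \right)} \right)},-149 \right)} + 29309 = \left(-5 - 149 - \left(246 - 3 \sqrt{2} \sqrt{13}\right)\right) + 29309 = \left(-5 - 149 - \left(246 - 3 \sqrt{26}\right)\right) + 29309 = \left(-400 + 3 \sqrt{26}\right) + 29309 = 28909 + 3 \sqrt{26}$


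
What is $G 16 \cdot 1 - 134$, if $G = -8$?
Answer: $-262$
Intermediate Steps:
$G 16 \cdot 1 - 134 = - 8 \cdot 16 \cdot 1 - 134 = \left(-8\right) 16 - 134 = -128 - 134 = -262$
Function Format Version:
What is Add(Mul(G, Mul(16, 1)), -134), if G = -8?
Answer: -262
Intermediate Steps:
Add(Mul(G, Mul(16, 1)), -134) = Add(Mul(-8, Mul(16, 1)), -134) = Add(Mul(-8, 16), -134) = Add(-128, -134) = -262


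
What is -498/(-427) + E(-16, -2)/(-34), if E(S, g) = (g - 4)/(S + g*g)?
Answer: 33437/29036 ≈ 1.1516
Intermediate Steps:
E(S, g) = (-4 + g)/(S + g²)
-498/(-427) + E(-16, -2)/(-34) = -498/(-427) + ((-4 - 2)/(-16 + (-2)²))/(-34) = -498*(-1/427) + (-6/(-16 + 4))*(-1/34) = 498/427 + (-6/(-12))*(-1/34) = 498/427 - 1/12*(-6)*(-1/34) = 498/427 + (½)*(-1/34) = 498/427 - 1/68 = 33437/29036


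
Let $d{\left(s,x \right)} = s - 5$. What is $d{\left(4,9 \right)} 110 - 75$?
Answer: $-185$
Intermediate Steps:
$d{\left(s,x \right)} = -5 + s$
$d{\left(4,9 \right)} 110 - 75 = \left(-5 + 4\right) 110 - 75 = \left(-1\right) 110 - 75 = -110 - 75 = -185$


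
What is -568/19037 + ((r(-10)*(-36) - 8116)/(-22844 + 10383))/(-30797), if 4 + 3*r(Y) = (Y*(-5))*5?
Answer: -218187186372/7305666095429 ≈ -0.029865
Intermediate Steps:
r(Y) = -4/3 - 25*Y/3 (r(Y) = -4/3 + ((Y*(-5))*5)/3 = -4/3 + (-5*Y*5)/3 = -4/3 + (-25*Y)/3 = -4/3 - 25*Y/3)
-568/19037 + ((r(-10)*(-36) - 8116)/(-22844 + 10383))/(-30797) = -568/19037 + (((-4/3 - 25/3*(-10))*(-36) - 8116)/(-22844 + 10383))/(-30797) = -568*1/19037 + (((-4/3 + 250/3)*(-36) - 8116)/(-12461))*(-1/30797) = -568/19037 + ((82*(-36) - 8116)*(-1/12461))*(-1/30797) = -568/19037 + ((-2952 - 8116)*(-1/12461))*(-1/30797) = -568/19037 - 11068*(-1/12461)*(-1/30797) = -568/19037 + (11068/12461)*(-1/30797) = -568/19037 - 11068/383761417 = -218187186372/7305666095429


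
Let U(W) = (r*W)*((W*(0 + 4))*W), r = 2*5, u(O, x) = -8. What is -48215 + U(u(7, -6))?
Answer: -68695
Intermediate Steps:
r = 10
U(W) = 40*W³ (U(W) = (10*W)*((W*(0 + 4))*W) = (10*W)*((W*4)*W) = (10*W)*((4*W)*W) = (10*W)*(4*W²) = 40*W³)
-48215 + U(u(7, -6)) = -48215 + 40*(-8)³ = -48215 + 40*(-512) = -48215 - 20480 = -68695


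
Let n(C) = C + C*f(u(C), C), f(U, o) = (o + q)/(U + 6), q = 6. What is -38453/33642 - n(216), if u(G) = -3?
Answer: -545038853/33642 ≈ -16201.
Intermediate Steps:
f(U, o) = (6 + o)/(6 + U) (f(U, o) = (o + 6)/(U + 6) = (6 + o)/(6 + U))
n(C) = C + C*(2 + C/3) (n(C) = C + C*((6 + C)/(6 - 3)) = C + C*((6 + C)/3) = C + C*(2 + C/3))
-38453/33642 - n(216) = -38453/33642 - 216*(9 + 216)/3 = -38453*1/33642 - 216*225/3 = -38453/33642 - 1*16200 = -38453/33642 - 16200 = -545038853/33642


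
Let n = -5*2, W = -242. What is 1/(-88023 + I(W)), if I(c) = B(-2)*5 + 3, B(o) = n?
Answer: -1/88070 ≈ -1.1355e-5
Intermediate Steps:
n = -10
B(o) = -10
I(c) = -47 (I(c) = -10*5 + 3 = -50 + 3 = -47)
1/(-88023 + I(W)) = 1/(-88023 - 47) = 1/(-88070) = -1/88070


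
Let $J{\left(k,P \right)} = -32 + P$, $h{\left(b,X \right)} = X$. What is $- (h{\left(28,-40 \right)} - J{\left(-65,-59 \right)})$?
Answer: $-51$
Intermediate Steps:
$- (h{\left(28,-40 \right)} - J{\left(-65,-59 \right)}) = - (-40 - \left(-32 - 59\right)) = - (-40 - -91) = - (-40 + 91) = \left(-1\right) 51 = -51$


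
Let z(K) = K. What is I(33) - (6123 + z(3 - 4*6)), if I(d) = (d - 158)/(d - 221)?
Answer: -1147051/188 ≈ -6101.3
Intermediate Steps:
I(d) = (-158 + d)/(-221 + d)
I(33) - (6123 + z(3 - 4*6)) = (-158 + 33)/(-221 + 33) - (6123 + (3 - 4*6)) = -125/(-188) - (6123 + (3 - 24)) = -1/188*(-125) - (6123 - 21) = 125/188 - 1*6102 = 125/188 - 6102 = -1147051/188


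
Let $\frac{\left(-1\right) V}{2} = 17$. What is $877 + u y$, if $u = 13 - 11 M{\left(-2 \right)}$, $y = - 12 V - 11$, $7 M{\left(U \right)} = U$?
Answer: $\frac{51000}{7} \approx 7285.7$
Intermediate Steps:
$V = -34$ ($V = \left(-2\right) 17 = -34$)
$M{\left(U \right)} = \frac{U}{7}$
$y = 397$ ($y = \left(-12\right) \left(-34\right) - 11 = 408 - 11 = 397$)
$u = \frac{113}{7}$ ($u = 13 - 11 \cdot \frac{1}{7} \left(-2\right) = 13 - - \frac{22}{7} = 13 + \frac{22}{7} = \frac{113}{7} \approx 16.143$)
$877 + u y = 877 + \frac{113}{7} \cdot 397 = 877 + \frac{44861}{7} = \frac{51000}{7}$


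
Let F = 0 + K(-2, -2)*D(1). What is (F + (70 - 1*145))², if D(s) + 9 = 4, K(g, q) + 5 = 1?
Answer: 3025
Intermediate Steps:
K(g, q) = -4 (K(g, q) = -5 + 1 = -4)
D(s) = -5 (D(s) = -9 + 4 = -5)
F = 20 (F = 0 - 4*(-5) = 0 + 20 = 20)
(F + (70 - 1*145))² = (20 + (70 - 1*145))² = (20 + (70 - 145))² = (20 - 75)² = (-55)² = 3025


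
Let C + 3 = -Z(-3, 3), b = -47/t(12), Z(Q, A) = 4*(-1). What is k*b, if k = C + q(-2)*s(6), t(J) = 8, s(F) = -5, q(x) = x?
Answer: -517/8 ≈ -64.625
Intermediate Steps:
Z(Q, A) = -4
b = -47/8 ≈ -5.8750
C = 1 (C = -3 - 1*(-4) = -3 + 4 = 1)
k = 11 (k = 1 - 2*(-5) = 1 + 10 = 11)
k*b = 11*(-47/8) = -517/8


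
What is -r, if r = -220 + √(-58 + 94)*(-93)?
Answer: 778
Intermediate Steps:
r = -778 (r = -220 + √36*(-93) = -220 + 6*(-93) = -220 - 558 = -778)
-r = -1*(-778) = 778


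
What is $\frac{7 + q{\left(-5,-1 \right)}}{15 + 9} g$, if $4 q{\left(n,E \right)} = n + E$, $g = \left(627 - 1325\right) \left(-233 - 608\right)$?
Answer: $\frac{3228599}{24} \approx 1.3453 \cdot 10^{5}$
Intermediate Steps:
$g = 587018$ ($g = \left(-698\right) \left(-841\right) = 587018$)
$q{\left(n,E \right)} = \frac{E}{4} + \frac{n}{4}$ ($q{\left(n,E \right)} = \frac{n + E}{4} = \frac{E + n}{4} = \frac{E}{4} + \frac{n}{4}$)
$\frac{7 + q{\left(-5,-1 \right)}}{15 + 9} g = \frac{7 + \left(\frac{1}{4} \left(-1\right) + \frac{1}{4} \left(-5\right)\right)}{15 + 9} \cdot 587018 = \frac{7 - \frac{3}{2}}{24} \cdot 587018 = \left(7 - \frac{3}{2}\right) \frac{1}{24} \cdot 587018 = \frac{11}{2} \cdot \frac{1}{24} \cdot 587018 = \frac{11}{48} \cdot 587018 = \frac{3228599}{24}$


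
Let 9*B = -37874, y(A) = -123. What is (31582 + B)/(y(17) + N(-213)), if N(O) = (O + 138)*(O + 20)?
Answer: 61591/32292 ≈ 1.9073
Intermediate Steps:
B = -37874/9 (B = (⅑)*(-37874) = -37874/9 ≈ -4208.2)
N(O) = (20 + O)*(138 + O) (N(O) = (138 + O)*(20 + O) = (20 + O)*(138 + O))
(31582 + B)/(y(17) + N(-213)) = (31582 - 37874/9)/(-123 + (2760 + (-213)² + 158*(-213))) = 246364/(9*(-123 + (2760 + 45369 - 33654))) = 246364/(9*(-123 + 14475)) = (246364/9)/14352 = (246364/9)*(1/14352) = 61591/32292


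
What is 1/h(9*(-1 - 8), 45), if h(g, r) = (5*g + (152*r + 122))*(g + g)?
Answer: -1/1062234 ≈ -9.4141e-7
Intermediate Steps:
h(g, r) = 2*g*(122 + 5*g + 152*r) (h(g, r) = (5*g + (122 + 152*r))*(2*g) = (122 + 5*g + 152*r)*(2*g) = 2*g*(122 + 5*g + 152*r))
1/h(9*(-1 - 8), 45) = 1/(2*(9*(-1 - 8))*(122 + 5*(9*(-1 - 8)) + 152*45)) = 1/(2*(9*(-9))*(122 + 5*(9*(-9)) + 6840)) = 1/(2*(-81)*(122 + 5*(-81) + 6840)) = 1/(2*(-81)*(122 - 405 + 6840)) = 1/(2*(-81)*6557) = 1/(-1062234) = -1/1062234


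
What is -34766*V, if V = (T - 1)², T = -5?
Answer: -1251576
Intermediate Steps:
V = 36 (V = (-5 - 1)² = (-6)² = 36)
-34766*V = -34766*36 = -1251576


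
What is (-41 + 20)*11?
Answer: -231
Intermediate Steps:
(-41 + 20)*11 = -21*11 = -231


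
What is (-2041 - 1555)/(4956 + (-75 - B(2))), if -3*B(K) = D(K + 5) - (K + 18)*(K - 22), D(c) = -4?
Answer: -3596/5013 ≈ -0.71733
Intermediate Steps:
B(K) = 4/3 + (-22 + K)*(18 + K)/3 (B(K) = -(-4 - (K + 18)*(K - 22))/3 = -(-4 - (18 + K)*(-22 + K))/3 = -(-4 - (-22 + K)*(18 + K))/3 = 4/3 + (-22 + K)*(18 + K)/3)
(-2041 - 1555)/(4956 + (-75 - B(2))) = (-2041 - 1555)/(4956 + (-75 - (-392/3 - 4/3*2 + (⅓)*2²))) = -3596/(4956 + (-75 - (-392/3 - 8/3 + (⅓)*4))) = -3596/(4956 + (-75 - (-392/3 - 8/3 + 4/3))) = -3596/(4956 + (-75 - 1*(-132))) = -3596/(4956 + (-75 + 132)) = -3596/(4956 + 57) = -3596/5013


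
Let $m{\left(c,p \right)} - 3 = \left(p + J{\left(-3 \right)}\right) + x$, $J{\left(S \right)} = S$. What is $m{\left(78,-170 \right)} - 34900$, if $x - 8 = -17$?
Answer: $-35079$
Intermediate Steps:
$x = -9$ ($x = 8 - 17 = -9$)
$m{\left(c,p \right)} = -9 + p$ ($m{\left(c,p \right)} = 3 + \left(\left(p - 3\right) - 9\right) = 3 + \left(\left(-3 + p\right) - 9\right) = 3 + \left(-12 + p\right) = -9 + p$)
$m{\left(78,-170 \right)} - 34900 = \left(-9 - 170\right) - 34900 = -179 - 34900 = -35079$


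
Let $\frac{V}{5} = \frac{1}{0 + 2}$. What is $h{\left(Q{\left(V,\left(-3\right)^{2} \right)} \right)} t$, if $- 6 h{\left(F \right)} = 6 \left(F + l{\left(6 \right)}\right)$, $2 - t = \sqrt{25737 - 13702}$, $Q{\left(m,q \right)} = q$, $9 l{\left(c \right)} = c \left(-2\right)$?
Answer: $- \frac{46}{3} + \frac{23 \sqrt{12035}}{3} \approx 825.73$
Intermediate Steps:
$l{\left(c \right)} = - \frac{2 c}{9}$ ($l{\left(c \right)} = \frac{c \left(-2\right)}{9} = \frac{\left(-2\right) c}{9} = - \frac{2 c}{9}$)
$V = \frac{5}{2}$ ($V = \frac{5}{0 + 2} = \frac{5}{2} \approx 2.5$)
$t = 2 - \sqrt{12035}$ ($t = 2 - \sqrt{25737 - 13702} = 2 - \sqrt{12035} \approx -107.7$)
$h{\left(F \right)} = \frac{4}{3} - F$ ($h{\left(F \right)} = - \frac{6 \left(F - \frac{4}{3}\right)}{6} = - \frac{6 \left(- \frac{4}{3} + F\right)}{6} = - \frac{-8 + 6 F}{6} = \frac{4}{3} - F$)
$h{\left(Q{\left(V,\left(-3\right)^{2} \right)} \right)} t = \left(\frac{4}{3} - \left(-3\right)^{2}\right) \left(2 - \sqrt{12035}\right) = \left(\frac{4}{3} - 9\right) \left(2 - \sqrt{12035}\right) = - \frac{23 \left(2 - \sqrt{12035}\right)}{3} = - \frac{46}{3} + \frac{23 \sqrt{12035}}{3}$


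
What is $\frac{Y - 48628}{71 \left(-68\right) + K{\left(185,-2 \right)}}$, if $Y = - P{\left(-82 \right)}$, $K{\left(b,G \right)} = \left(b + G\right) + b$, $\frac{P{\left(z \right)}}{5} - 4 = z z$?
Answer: $\frac{20567}{1115} \approx 18.446$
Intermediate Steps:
$P{\left(z \right)} = 20 + 5 z^{2}$ ($P{\left(z \right)} = 20 + 5 z z = 20 + 5 z^{2}$)
$K{\left(b,G \right)} = G + 2 b$ ($K{\left(b,G \right)} = \left(G + b\right) + b = G + 2 b$)
$Y = -33640$ ($Y = - (20 + 5 \left(-82\right)^{2}) = - (20 + 5 \cdot 6724) = - (20 + 33620) = \left(-1\right) 33640 = -33640$)
$\frac{Y - 48628}{71 \left(-68\right) + K{\left(185,-2 \right)}} = \frac{-33640 - 48628}{71 \left(-68\right) + \left(-2 + 2 \cdot 185\right)} = - \frac{82268}{-4828 + \left(-2 + 370\right)} = - \frac{82268}{-4828 + 368} = - \frac{82268}{-4460} = \left(-82268\right) \left(- \frac{1}{4460}\right) = \frac{20567}{1115}$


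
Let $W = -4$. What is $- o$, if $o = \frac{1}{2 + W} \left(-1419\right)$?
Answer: $- \frac{1419}{2} \approx -709.5$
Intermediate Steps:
$o = \frac{1419}{2}$ ($o = \frac{1}{2 - 4} \left(-1419\right) = \frac{1}{-2} \left(-1419\right) = \left(- \frac{1}{2}\right) \left(-1419\right) = \frac{1419}{2} \approx 709.5$)
$- o = \left(-1\right) \frac{1419}{2} = - \frac{1419}{2}$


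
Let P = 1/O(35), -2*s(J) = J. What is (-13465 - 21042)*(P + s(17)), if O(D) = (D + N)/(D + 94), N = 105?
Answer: 36611927/140 ≈ 2.6151e+5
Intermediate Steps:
s(J) = -J/2
O(D) = (105 + D)/(94 + D) (O(D) = (D + 105)/(D + 94) = (105 + D)/(94 + D))
P = 129/140 (P = 1/((105 + 35)/(94 + 35)) = 1/(140/129) = 129/140 ≈ 0.92143)
(-13465 - 21042)*(P + s(17)) = (-13465 - 21042)*(129/140 - 1/2*17) = -34507*(129/140 - 17/2) = -34507*(-1061/140) = 36611927/140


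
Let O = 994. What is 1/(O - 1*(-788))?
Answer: 1/1782 ≈ 0.00056117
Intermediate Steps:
1/(O - 1*(-788)) = 1/(994 - 1*(-788)) = 1/(994 + 788) = 1/1782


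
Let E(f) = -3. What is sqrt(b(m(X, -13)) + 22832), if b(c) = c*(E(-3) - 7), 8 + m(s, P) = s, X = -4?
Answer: 2*sqrt(5738) ≈ 151.50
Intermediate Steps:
m(s, P) = -8 + s
b(c) = -10*c (b(c) = c*(-3 - 7) = c*(-10) = -10*c)
sqrt(b(m(X, -13)) + 22832) = sqrt(-10*(-8 - 4) + 22832) = sqrt(-10*(-12) + 22832) = sqrt(120 + 22832) = sqrt(22952) = 2*sqrt(5738)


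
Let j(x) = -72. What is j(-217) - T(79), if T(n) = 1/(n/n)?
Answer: -73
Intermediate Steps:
T(n) = 1 (T(n) = 1/1 = 1)
j(-217) - T(79) = -72 - 1*1 = -72 - 1 = -73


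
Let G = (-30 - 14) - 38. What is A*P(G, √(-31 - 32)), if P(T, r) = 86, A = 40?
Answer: 3440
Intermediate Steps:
G = -82 (G = -44 - 38 = -82)
A*P(G, √(-31 - 32)) = 40*86 = 3440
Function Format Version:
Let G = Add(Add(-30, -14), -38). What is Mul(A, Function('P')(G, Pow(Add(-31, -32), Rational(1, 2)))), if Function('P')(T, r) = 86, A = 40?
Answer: 3440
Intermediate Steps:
G = -82 (G = Add(-44, -38) = -82)
Mul(A, Function('P')(G, Pow(Add(-31, -32), Rational(1, 2)))) = Mul(40, 86) = 3440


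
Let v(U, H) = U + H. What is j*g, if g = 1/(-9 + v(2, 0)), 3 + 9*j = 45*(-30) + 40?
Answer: 1313/63 ≈ 20.841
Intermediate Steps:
v(U, H) = H + U
j = -1313/9 (j = -⅓ + (45*(-30) + 40)/9 = -⅓ + (-1350 + 40)/9 = -⅓ + (⅑)*(-1310) = -⅓ - 1310/9 = -1313/9 ≈ -145.89)
g = -⅐ (g = 1/(-9 + (0 + 2)) = 1/(-9 + 2) = 1/(-7) = -⅐ ≈ -0.14286)
j*g = -1313/9*(-⅐) = 1313/63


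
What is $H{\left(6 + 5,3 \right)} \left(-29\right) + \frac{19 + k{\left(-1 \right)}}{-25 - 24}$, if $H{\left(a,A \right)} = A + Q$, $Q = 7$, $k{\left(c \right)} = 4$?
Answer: $- \frac{14233}{49} \approx -290.47$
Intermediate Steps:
$H{\left(a,A \right)} = 7 + A$ ($H{\left(a,A \right)} = A + 7 = 7 + A$)
$H{\left(6 + 5,3 \right)} \left(-29\right) + \frac{19 + k{\left(-1 \right)}}{-25 - 24} = \left(7 + 3\right) \left(-29\right) + \frac{19 + 4}{-25 - 24} = 10 \left(-29\right) + \frac{23}{-49} = -290 + 23 \left(- \frac{1}{49}\right) = -290 - \frac{23}{49} = - \frac{14233}{49}$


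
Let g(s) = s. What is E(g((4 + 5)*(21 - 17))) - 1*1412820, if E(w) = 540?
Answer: -1412280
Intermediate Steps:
E(g((4 + 5)*(21 - 17))) - 1*1412820 = 540 - 1*1412820 = 540 - 1412820 = -1412280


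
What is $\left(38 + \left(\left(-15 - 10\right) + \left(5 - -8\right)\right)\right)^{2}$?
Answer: $676$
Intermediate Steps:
$\left(38 + \left(\left(-15 - 10\right) + \left(5 - -8\right)\right)\right)^{2} = \left(38 + \left(-25 + \left(5 + 8\right)\right)\right)^{2} = \left(38 + \left(-25 + 13\right)\right)^{2} = \left(38 - 12\right)^{2} = 26^{2} = 676$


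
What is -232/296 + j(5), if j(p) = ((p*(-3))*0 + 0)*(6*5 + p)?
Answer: -29/37 ≈ -0.78378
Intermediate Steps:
j(p) = 0 (j(p) = (-3*p*0 + 0)*(30 + p) = (0 + 0)*(30 + p) = 0*(30 + p) = 0)
-232/296 + j(5) = -232/296 + 0 = -232*1/296 + 0 = -29/37 + 0 = -29/37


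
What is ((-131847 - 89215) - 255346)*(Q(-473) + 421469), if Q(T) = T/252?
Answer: -12649789475930/63 ≈ -2.0079e+11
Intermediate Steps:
Q(T) = T/252 (Q(T) = T*(1/252) = T/252)
((-131847 - 89215) - 255346)*(Q(-473) + 421469) = ((-131847 - 89215) - 255346)*((1/252)*(-473) + 421469) = (-221062 - 255346)*(-473/252 + 421469) = -476408*106209715/252 = -12649789475930/63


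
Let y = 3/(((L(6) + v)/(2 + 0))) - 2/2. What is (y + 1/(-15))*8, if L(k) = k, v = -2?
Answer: 52/15 ≈ 3.4667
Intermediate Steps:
y = 1/2 (y = 3/(((6 - 2)/(2 + 0))) - 2/2 = 3/((4/2)) - 2*1/2 = 3/((4*(1/2))) - 1 = 3/2 - 1 = 1/2 ≈ 0.50000)
(y + 1/(-15))*8 = (1/2 + 1/(-15))*8 = (1/2 - 1/15)*8 = (13/30)*8 = 52/15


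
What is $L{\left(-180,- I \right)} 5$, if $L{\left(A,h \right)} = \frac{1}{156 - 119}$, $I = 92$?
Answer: $\frac{5}{37} \approx 0.13514$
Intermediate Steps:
$L{\left(A,h \right)} = \frac{1}{37}$
$L{\left(-180,- I \right)} 5 = \frac{1}{37} \cdot 5 = \frac{5}{37}$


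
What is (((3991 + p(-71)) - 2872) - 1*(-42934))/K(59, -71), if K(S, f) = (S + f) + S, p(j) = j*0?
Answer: 44053/47 ≈ 937.30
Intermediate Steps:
p(j) = 0
K(S, f) = f + 2*S
(((3991 + p(-71)) - 2872) - 1*(-42934))/K(59, -71) = (((3991 + 0) - 2872) - 1*(-42934))/(-71 + 2*59) = ((3991 - 2872) + 42934)/(-71 + 118) = (1119 + 42934)/47 = 44053*(1/47) = 44053/47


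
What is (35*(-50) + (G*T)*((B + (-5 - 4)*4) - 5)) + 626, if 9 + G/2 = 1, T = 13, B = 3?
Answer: 6780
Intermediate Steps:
G = -16 (G = -18 + 2*1 = -18 + 2 = -16)
(35*(-50) + (G*T)*((B + (-5 - 4)*4) - 5)) + 626 = (35*(-50) + (-16*13)*((3 + (-5 - 4)*4) - 5)) + 626 = (-1750 - 208*((3 - 9*4) - 5)) + 626 = (-1750 - 208*((3 - 36) - 5)) + 626 = (-1750 - 208*(-33 - 5)) + 626 = (-1750 - 208*(-38)) + 626 = (-1750 + 7904) + 626 = 6154 + 626 = 6780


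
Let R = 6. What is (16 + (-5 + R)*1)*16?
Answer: 272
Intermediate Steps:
(16 + (-5 + R)*1)*16 = (16 + (-5 + 6)*1)*16 = (16 + 1*1)*16 = (16 + 1)*16 = 17*16 = 272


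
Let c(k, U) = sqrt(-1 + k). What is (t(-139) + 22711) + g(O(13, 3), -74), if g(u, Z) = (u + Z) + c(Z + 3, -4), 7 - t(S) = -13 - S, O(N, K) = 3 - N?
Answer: 22508 + 6*I*sqrt(2) ≈ 22508.0 + 8.4853*I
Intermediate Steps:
t(S) = 20 + S (t(S) = 7 - (-13 - S) = 7 + (13 + S) = 20 + S)
g(u, Z) = Z + u + sqrt(2 + Z) (g(u, Z) = (u + Z) + sqrt(-1 + (Z + 3)) = (Z + u) + sqrt(-1 + (3 + Z)) = (Z + u) + sqrt(2 + Z) = Z + u + sqrt(2 + Z))
(t(-139) + 22711) + g(O(13, 3), -74) = ((20 - 139) + 22711) + (-74 + (3 - 1*13) + sqrt(2 - 74)) = (-119 + 22711) + (-74 + (3 - 13) + sqrt(-72)) = 22592 + (-74 - 10 + 6*I*sqrt(2)) = 22592 + (-84 + 6*I*sqrt(2)) = 22508 + 6*I*sqrt(2)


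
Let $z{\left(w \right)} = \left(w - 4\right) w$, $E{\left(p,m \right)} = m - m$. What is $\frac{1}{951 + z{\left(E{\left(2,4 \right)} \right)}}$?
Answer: $\frac{1}{951} \approx 0.0010515$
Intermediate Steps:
$E{\left(p,m \right)} = 0$
$z{\left(w \right)} = w \left(-4 + w\right)$ ($z{\left(w \right)} = \left(-4 + w\right) w = w \left(-4 + w\right)$)
$\frac{1}{951 + z{\left(E{\left(2,4 \right)} \right)}} = \frac{1}{951 + 0 \left(-4 + 0\right)} = \frac{1}{951 + 0 \left(-4\right)} = \frac{1}{951 + 0} = \frac{1}{951}$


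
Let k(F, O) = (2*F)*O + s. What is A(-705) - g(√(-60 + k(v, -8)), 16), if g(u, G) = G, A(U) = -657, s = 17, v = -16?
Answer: -673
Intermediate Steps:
k(F, O) = 17 + 2*F*O (k(F, O) = (2*F)*O + 17 = 2*F*O + 17 = 17 + 2*F*O)
A(-705) - g(√(-60 + k(v, -8)), 16) = -657 - 1*16 = -657 - 16 = -673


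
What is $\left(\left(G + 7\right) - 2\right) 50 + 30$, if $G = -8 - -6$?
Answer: $180$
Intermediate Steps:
$G = -2$ ($G = -8 + 6 = -2$)
$\left(\left(G + 7\right) - 2\right) 50 + 30 = \left(\left(-2 + 7\right) - 2\right) 50 + 30 = \left(5 - 2\right) 50 + 30 = 3 \cdot 50 + 30 = 150 + 30 = 180$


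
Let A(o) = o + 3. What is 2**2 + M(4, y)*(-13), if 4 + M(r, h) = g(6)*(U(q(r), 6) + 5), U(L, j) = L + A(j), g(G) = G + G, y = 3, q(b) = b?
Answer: -2752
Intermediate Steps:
A(o) = 3 + o
g(G) = 2*G
U(L, j) = 3 + L + j (U(L, j) = L + (3 + j) = 3 + L + j)
M(r, h) = 164 + 12*r (M(r, h) = -4 + (2*6)*((3 + r + 6) + 5) = -4 + 12*((9 + r) + 5) = -4 + 12*(14 + r) = -4 + (168 + 12*r) = 164 + 12*r)
2**2 + M(4, y)*(-13) = 2**2 + (164 + 12*4)*(-13) = 4 + (164 + 48)*(-13) = 4 + 212*(-13) = 4 - 2756 = -2752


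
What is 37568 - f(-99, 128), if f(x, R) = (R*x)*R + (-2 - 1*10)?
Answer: 1659596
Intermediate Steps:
f(x, R) = -12 + x*R**2 (f(x, R) = x*R**2 + (-2 - 10) = x*R**2 - 12 = -12 + x*R**2)
37568 - f(-99, 128) = 37568 - (-12 - 99*128**2) = 37568 - (-12 - 99*16384) = 37568 - (-12 - 1622016) = 37568 - 1*(-1622028) = 37568 + 1622028 = 1659596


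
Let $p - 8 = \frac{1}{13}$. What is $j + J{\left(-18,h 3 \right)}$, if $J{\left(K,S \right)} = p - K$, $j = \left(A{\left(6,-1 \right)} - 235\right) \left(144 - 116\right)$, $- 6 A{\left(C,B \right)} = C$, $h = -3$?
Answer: $- \frac{85565}{13} \approx -6581.9$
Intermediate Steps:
$A{\left(C,B \right)} = - \frac{C}{6}$
$j = -6608$ ($j = \left(\left(- \frac{1}{6}\right) 6 - 235\right) \left(144 - 116\right) = \left(-1 - 235\right) \left(144 - 116\right) = - 236 \left(144 - 116\right) = \left(-236\right) 28 = -6608$)
$p = \frac{105}{13}$ ($p = 8 + \frac{1}{13} = \frac{105}{13} \approx 8.0769$)
$J{\left(K,S \right)} = \frac{105}{13} - K$
$j + J{\left(-18,h 3 \right)} = -6608 + \left(\frac{105}{13} - -18\right) = -6608 + \left(\frac{105}{13} + 18\right) = -6608 + \frac{339}{13} = - \frac{85565}{13}$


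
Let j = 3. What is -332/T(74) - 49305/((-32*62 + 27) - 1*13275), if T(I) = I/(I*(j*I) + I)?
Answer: -1127667047/15232 ≈ -74033.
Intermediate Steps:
T(I) = I/(I + 3*I²) (T(I) = I/(I*(3*I) + I) = I/(3*I² + I) = I/(I + 3*I²))
-332/T(74) - 49305/((-32*62 + 27) - 1*13275) = -332/(1/(1 + 3*74)) - 49305/((-32*62 + 27) - 1*13275) = -332/(1/(1 + 222)) - 49305/((-1984 + 27) - 13275) = -332/(1/223) - 49305/(-1957 - 13275) = -332/1/223 - 49305/(-15232) = -332*223 - 49305*(-1/15232) = -74036 + 49305/15232 = -1127667047/15232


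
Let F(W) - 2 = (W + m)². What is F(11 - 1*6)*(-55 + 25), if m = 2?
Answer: -1530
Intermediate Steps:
F(W) = 2 + (2 + W)² (F(W) = 2 + (W + 2)² = 2 + (2 + W)²)
F(11 - 1*6)*(-55 + 25) = (2 + (2 + (11 - 1*6))²)*(-55 + 25) = (2 + (2 + (11 - 6))²)*(-30) = (2 + (2 + 5)²)*(-30) = (2 + 7²)*(-30) = (2 + 49)*(-30) = 51*(-30) = -1530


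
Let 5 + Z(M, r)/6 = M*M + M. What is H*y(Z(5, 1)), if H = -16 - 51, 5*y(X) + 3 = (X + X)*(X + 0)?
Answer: -3014799/5 ≈ -6.0296e+5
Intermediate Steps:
Z(M, r) = -30 + 6*M + 6*M² (Z(M, r) = -30 + 6*(M*M + M) = -30 + 6*(M² + M) = -30 + 6*(M + M²) = -30 + (6*M + 6*M²) = -30 + 6*M + 6*M²)
y(X) = -⅗ + 2*X²/5 (y(X) = -⅗ + ((X + X)*(X + 0))/5 = -⅗ + ((2*X)*X)/5 = -⅗ + (2*X²)/5 = -⅗ + 2*X²/5)
H = -67
H*y(Z(5, 1)) = -67*(-⅗ + 2*(-30 + 6*5 + 6*5²)²/5) = -67*(-⅗ + 2*(-30 + 30 + 6*25)²/5) = -67*(-⅗ + 2*(-30 + 30 + 150)²/5) = -67*(-⅗ + (⅖)*150²) = -67*(-⅗ + (⅖)*22500) = -67*(-⅗ + 9000) = -67*44997/5 = -3014799/5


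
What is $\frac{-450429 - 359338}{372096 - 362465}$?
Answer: $- \frac{809767}{9631} \approx -84.079$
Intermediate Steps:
$\frac{-450429 - 359338}{372096 - 362465} = - \frac{809767}{9631}$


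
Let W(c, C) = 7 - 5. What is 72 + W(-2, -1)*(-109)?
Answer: -146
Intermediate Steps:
W(c, C) = 2
72 + W(-2, -1)*(-109) = 72 + 2*(-109) = 72 - 218 = -146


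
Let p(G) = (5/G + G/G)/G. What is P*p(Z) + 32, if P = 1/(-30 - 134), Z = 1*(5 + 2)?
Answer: 64285/2009 ≈ 31.999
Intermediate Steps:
Z = 7 (Z = 1*7 = 7)
P = -1/164 (P = 1/(-164) = -1/164 ≈ -0.0060976)
p(G) = (1 + 5/G)/G (p(G) = (5/G + 1)/G = (1 + 5/G)/G)
P*p(Z) + 32 = -(5 + 7)/(164*7**2) + 32 = -12/8036 + 32 = -1/164*12/49 + 32 = -3/2009 + 32 = 64285/2009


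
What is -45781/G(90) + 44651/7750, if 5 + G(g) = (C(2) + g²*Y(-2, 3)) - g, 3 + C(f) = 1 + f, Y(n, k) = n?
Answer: 216478159/25257250 ≈ 8.5709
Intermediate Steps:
C(f) = -2 + f (C(f) = -3 + (1 + f) = -2 + f)
G(g) = -5 - g - 2*g² (G(g) = -5 + (((-2 + 2) + g²*(-2)) - g) = -5 + ((0 - 2*g²) - g) = -5 + (-2*g² - g) = -5 + (-g - 2*g²) = -5 - g - 2*g²)
-45781/G(90) + 44651/7750 = -45781/(-5 - 1*90 - 2*90²) + 44651/7750 = -45781/(-5 - 90 - 2*8100) + 44651*(1/7750) = -45781/(-5 - 90 - 16200) + 44651/7750 = -45781/(-16295) + 44651/7750 = -45781*(-1/16295) + 44651/7750 = 45781/16295 + 44651/7750 = 216478159/25257250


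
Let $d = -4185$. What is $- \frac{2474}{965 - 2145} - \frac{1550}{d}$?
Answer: $\frac{39299}{15930} \approx 2.467$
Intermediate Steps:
$- \frac{2474}{965 - 2145} - \frac{1550}{d} = - \frac{2474}{965 - 2145} - \frac{1550}{-4185} = - \frac{2474}{-1180} - - \frac{10}{27} = \left(-2474\right) \left(- \frac{1}{1180}\right) + \frac{10}{27} = \frac{1237}{590} + \frac{10}{27} = \frac{39299}{15930}$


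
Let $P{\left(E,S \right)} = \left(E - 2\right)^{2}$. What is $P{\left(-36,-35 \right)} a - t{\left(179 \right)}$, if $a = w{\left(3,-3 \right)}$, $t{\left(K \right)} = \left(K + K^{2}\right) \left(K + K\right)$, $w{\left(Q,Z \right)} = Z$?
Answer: $-11539092$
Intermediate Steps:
$P{\left(E,S \right)} = \left(-2 + E\right)^{2}$
$t{\left(K \right)} = 2 K \left(K + K^{2}\right)$ ($t{\left(K \right)} = \left(K + K^{2}\right) 2 K = 2 K \left(K + K^{2}\right)$)
$a = -3$
$P{\left(-36,-35 \right)} a - t{\left(179 \right)} = \left(-2 - 36\right)^{2} \left(-3\right) - 2 \cdot 179^{2} \left(1 + 179\right) = \left(-38\right)^{2} \left(-3\right) - 2 \cdot 32041 \cdot 180 = 1444 \left(-3\right) - 11534760 = -4332 - 11534760 = -11539092$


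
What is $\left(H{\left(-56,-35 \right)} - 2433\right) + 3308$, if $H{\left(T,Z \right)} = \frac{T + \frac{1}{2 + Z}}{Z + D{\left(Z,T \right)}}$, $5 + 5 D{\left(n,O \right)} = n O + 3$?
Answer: $\frac{51474880}{58839} \approx 874.84$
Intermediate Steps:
$D{\left(n,O \right)} = - \frac{2}{5} + \frac{O n}{5}$ ($D{\left(n,O \right)} = -1 + \frac{n O + 3}{5} = -1 + \frac{O n + 3}{5} = -1 + \frac{3 + O n}{5} = -1 + \left(\frac{3}{5} + \frac{O n}{5}\right) = - \frac{2}{5} + \frac{O n}{5}$)
$H{\left(T,Z \right)} = \frac{T + \frac{1}{2 + Z}}{- \frac{2}{5} + Z + \frac{T Z}{5}}$ ($H{\left(T,Z \right)} = \frac{T + \frac{1}{2 + Z}}{Z + \left(- \frac{2}{5} + \frac{T Z}{5}\right)} = \frac{T + \frac{1}{2 + Z}}{- \frac{2}{5} + Z + \frac{T Z}{5}}$)
$\left(H{\left(-56,-35 \right)} - 2433\right) + 3308 = \left(\frac{5 \left(1 + 2 \left(-56\right) - -1960\right)}{-4 + 5 \left(-35\right)^{2} + 8 \left(-35\right) - 56 \left(-35\right)^{2} + 2 \left(-56\right) \left(-35\right)} - 2433\right) + 3308 = \left(\frac{5 \left(1 - 112 + 1960\right)}{-4 + 5 \cdot 1225 - 280 - 68600 + 3920} - 2433\right) + 3308 = \left(5 \frac{1}{-4 + 6125 - 280 - 68600 + 3920} \cdot 1849 - 2433\right) + 3308 = \left(5 \frac{1}{-58839} \cdot 1849 - 2433\right) + 3308 = \left(5 \left(- \frac{1}{58839}\right) 1849 - 2433\right) + 3308 = \left(- \frac{9245}{58839} - 2433\right) + 3308 = - \frac{143164532}{58839} + 3308 = \frac{51474880}{58839}$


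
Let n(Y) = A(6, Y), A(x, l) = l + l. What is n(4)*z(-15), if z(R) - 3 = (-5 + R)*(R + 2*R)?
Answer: 7224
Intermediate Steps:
A(x, l) = 2*l
z(R) = 3 + 3*R*(-5 + R) (z(R) = 3 + (-5 + R)*(R + 2*R) = 3 + (-5 + R)*(3*R) = 3 + 3*R*(-5 + R))
n(Y) = 2*Y
n(4)*z(-15) = (2*4)*(3 - 15*(-15) + 3*(-15)²) = 8*(3 + 225 + 3*225) = 8*(3 + 225 + 675) = 8*903 = 7224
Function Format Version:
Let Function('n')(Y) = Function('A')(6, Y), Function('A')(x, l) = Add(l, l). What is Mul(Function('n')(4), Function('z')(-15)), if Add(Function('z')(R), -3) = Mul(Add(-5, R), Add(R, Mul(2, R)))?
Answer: 7224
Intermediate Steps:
Function('A')(x, l) = Mul(2, l)
Function('z')(R) = Add(3, Mul(3, R, Add(-5, R))) (Function('z')(R) = Add(3, Mul(Add(-5, R), Add(R, Mul(2, R)))) = Add(3, Mul(Add(-5, R), Mul(3, R))) = Add(3, Mul(3, R, Add(-5, R))))
Function('n')(Y) = Mul(2, Y)
Mul(Function('n')(4), Function('z')(-15)) = Mul(Mul(2, 4), Add(3, Mul(-15, -15), Mul(3, Pow(-15, 2)))) = Mul(8, Add(3, 225, Mul(3, 225))) = Mul(8, Add(3, 225, 675)) = Mul(8, 903) = 7224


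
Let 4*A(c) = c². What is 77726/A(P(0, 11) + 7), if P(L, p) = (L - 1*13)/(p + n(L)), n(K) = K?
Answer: 4702423/512 ≈ 9184.4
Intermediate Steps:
P(L, p) = (-13 + L)/(L + p) (P(L, p) = (L - 1*13)/(p + L) = (L - 13)/(L + p) = (-13 + L)/(L + p))
A(c) = c²/4
77726/A(P(0, 11) + 7) = 77726/((((-13 + 0)/(0 + 11) + 7)²/4)) = 77726/(((-13/11 + 7)²/4)) = 77726/(((64/11)²/4)) = 77726/(((¼)*(4096/121))) = 77726/(1024/121) = 77726*(121/1024) = 4702423/512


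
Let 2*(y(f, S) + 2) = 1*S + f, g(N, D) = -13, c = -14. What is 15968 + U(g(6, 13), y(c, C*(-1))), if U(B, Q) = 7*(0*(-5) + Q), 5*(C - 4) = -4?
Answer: 79469/5 ≈ 15894.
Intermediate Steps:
C = 16/5 (C = 4 + (⅕)*(-4) = 4 - ⅘ = 16/5 ≈ 3.2000)
y(f, S) = -2 + S/2 + f/2 (y(f, S) = -2 + (1*S + f)/2 = -2 + (S + f)/2 = -2 + (S/2 + f/2) = -2 + S/2 + f/2)
U(B, Q) = 7*Q (U(B, Q) = 7*(0 + Q) = 7*Q)
15968 + U(g(6, 13), y(c, C*(-1))) = 15968 + 7*(-2 + ((16/5)*(-1))/2 + (½)*(-14)) = 15968 + 7*(-2 + (½)*(-16/5) - 7) = 15968 + 7*(-2 - 8/5 - 7) = 15968 + 7*(-53/5) = 15968 - 371/5 = 79469/5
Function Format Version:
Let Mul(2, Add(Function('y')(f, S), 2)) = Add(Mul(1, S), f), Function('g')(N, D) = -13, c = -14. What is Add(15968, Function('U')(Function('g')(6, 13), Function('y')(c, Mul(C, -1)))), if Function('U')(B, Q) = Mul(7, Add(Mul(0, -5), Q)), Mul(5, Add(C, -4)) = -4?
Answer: Rational(79469, 5) ≈ 15894.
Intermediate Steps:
C = Rational(16, 5) (C = Add(4, Mul(Rational(1, 5), -4)) = Add(4, Rational(-4, 5)) = Rational(16, 5) ≈ 3.2000)
Function('y')(f, S) = Add(-2, Mul(Rational(1, 2), S), Mul(Rational(1, 2), f)) (Function('y')(f, S) = Add(-2, Mul(Rational(1, 2), Add(Mul(1, S), f))) = Add(-2, Mul(Rational(1, 2), Add(S, f))) = Add(-2, Add(Mul(Rational(1, 2), S), Mul(Rational(1, 2), f))) = Add(-2, Mul(Rational(1, 2), S), Mul(Rational(1, 2), f)))
Function('U')(B, Q) = Mul(7, Q) (Function('U')(B, Q) = Mul(7, Add(0, Q)) = Mul(7, Q))
Add(15968, Function('U')(Function('g')(6, 13), Function('y')(c, Mul(C, -1)))) = Add(15968, Mul(7, Add(-2, Mul(Rational(1, 2), Mul(Rational(16, 5), -1)), Mul(Rational(1, 2), -14)))) = Add(15968, Mul(7, Add(-2, Mul(Rational(1, 2), Rational(-16, 5)), -7))) = Add(15968, Mul(7, Add(-2, Rational(-8, 5), -7))) = Add(15968, Mul(7, Rational(-53, 5))) = Add(15968, Rational(-371, 5)) = Rational(79469, 5)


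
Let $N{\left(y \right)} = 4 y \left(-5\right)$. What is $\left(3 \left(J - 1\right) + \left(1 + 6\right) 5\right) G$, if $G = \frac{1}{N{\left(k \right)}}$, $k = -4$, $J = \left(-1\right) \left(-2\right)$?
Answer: $\frac{19}{40} \approx 0.475$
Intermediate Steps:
$J = 2$
$N{\left(y \right)} = - 20 y$
$G = \frac{1}{80}$ ($G = \frac{1}{\left(-20\right) \left(-4\right)} = \frac{1}{80} \approx 0.0125$)
$\left(3 \left(J - 1\right) + \left(1 + 6\right) 5\right) G = \left(3 \left(2 - 1\right) + \left(1 + 6\right) 5\right) \frac{1}{80} = \left(3 \cdot 1 + 7 \cdot 5\right) \frac{1}{80} = \left(3 + 35\right) \frac{1}{80} = 38 \cdot \frac{1}{80} = \frac{19}{40}$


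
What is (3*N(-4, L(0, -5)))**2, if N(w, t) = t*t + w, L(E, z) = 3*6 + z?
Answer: 245025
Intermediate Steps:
L(E, z) = 18 + z
N(w, t) = w + t**2 (N(w, t) = t**2 + w = w + t**2)
(3*N(-4, L(0, -5)))**2 = (3*(-4 + (18 - 5)**2))**2 = (3*(-4 + 13**2))**2 = (3*(-4 + 169))**2 = (3*165)**2 = 495**2 = 245025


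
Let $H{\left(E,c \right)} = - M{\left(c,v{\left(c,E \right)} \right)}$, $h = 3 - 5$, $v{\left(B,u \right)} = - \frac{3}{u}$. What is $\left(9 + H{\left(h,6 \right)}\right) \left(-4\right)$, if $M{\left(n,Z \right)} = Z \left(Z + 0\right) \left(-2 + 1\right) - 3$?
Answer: $-57$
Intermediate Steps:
$M{\left(n,Z \right)} = -3 - Z^{2}$ ($M{\left(n,Z \right)} = Z Z \left(-1\right) - 3 = Z \left(- Z\right) - 3 = - Z^{2} - 3 = -3 - Z^{2}$)
$h = -2$
$H{\left(E,c \right)} = 3 + \frac{9}{E^{2}}$ ($H{\left(E,c \right)} = - (-3 - \left(- \frac{3}{E}\right)^{2}) = - (-3 - \frac{9}{E^{2}}) = 3 + \frac{9}{E^{2}}$)
$\left(9 + H{\left(h,6 \right)}\right) \left(-4\right) = \left(9 + \left(3 + \frac{9}{4}\right)\right) \left(-4\right) = \left(9 + \frac{21}{4}\right) \left(-4\right) = \frac{57}{4} \left(-4\right) = -57$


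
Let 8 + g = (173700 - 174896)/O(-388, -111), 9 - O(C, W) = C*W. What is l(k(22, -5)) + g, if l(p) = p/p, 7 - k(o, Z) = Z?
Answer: -300217/43059 ≈ -6.9722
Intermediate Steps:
k(o, Z) = 7 - Z
l(p) = 1
O(C, W) = 9 - C*W
g = -343276/43059 (g = -8 + (173700 - 174896)/(9 - 1*(-388)*(-111)) = -8 - 1196/(9 - 43068) = -8 - 1196/(-43059) = -8 - 1196*(-1/43059) = -8 + 1196/43059 = -343276/43059 ≈ -7.9722)
l(k(22, -5)) + g = 1 - 343276/43059 = -300217/43059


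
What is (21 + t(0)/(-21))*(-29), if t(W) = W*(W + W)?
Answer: -609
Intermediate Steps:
t(W) = 2*W² (t(W) = W*(2*W) = 2*W²)
(21 + t(0)/(-21))*(-29) = (21 + (2*0²)/(-21))*(-29) = (21 + (2*0)*(-1/21))*(-29) = (21 + 0*(-1/21))*(-29) = (21 + 0)*(-29) = 21*(-29) = -609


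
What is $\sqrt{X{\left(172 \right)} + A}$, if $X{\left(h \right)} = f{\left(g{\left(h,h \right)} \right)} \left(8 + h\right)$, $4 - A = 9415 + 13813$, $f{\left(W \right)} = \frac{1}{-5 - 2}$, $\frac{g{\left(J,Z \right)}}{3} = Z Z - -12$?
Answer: $\frac{2 i \sqrt{284809}}{7} \approx 152.48 i$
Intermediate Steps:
$g{\left(J,Z \right)} = 36 + 3 Z^{2}$ ($g{\left(J,Z \right)} = 3 \left(Z Z - -12\right) = 3 \left(Z^{2} + 12\right) = 3 \left(12 + Z^{2}\right) = 36 + 3 Z^{2}$)
$f{\left(W \right)} = - \frac{1}{7}$ ($f{\left(W \right)} = \frac{1}{-7} = - \frac{1}{7}$)
$A = -23224$ ($A = 4 - \left(9415 + 13813\right) = 4 - 23228 = -23224$)
$X{\left(h \right)} = - \frac{8}{7} - \frac{h}{7}$ ($X{\left(h \right)} = - \frac{8 + h}{7} = - \frac{8}{7} - \frac{h}{7}$)
$\sqrt{X{\left(172 \right)} + A} = \sqrt{\left(- \frac{8}{7} - \frac{172}{7}\right) - 23224} = \sqrt{- \frac{180}{7} - 23224} = \sqrt{- \frac{162748}{7}} = \frac{2 i \sqrt{284809}}{7}$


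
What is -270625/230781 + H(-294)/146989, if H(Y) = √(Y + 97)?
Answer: -270625/230781 + I*√197/146989 ≈ -1.1726 + 9.5488e-5*I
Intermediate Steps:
H(Y) = √(97 + Y)
-270625/230781 + H(-294)/146989 = -270625/230781 + √(97 - 294)/146989 = -270625*1/230781 + √(-197)*(1/146989) = -270625/230781 + (I*√197)*(1/146989) = -270625/230781 + I*√197/146989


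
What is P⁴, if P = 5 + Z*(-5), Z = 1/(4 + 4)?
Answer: 1500625/4096 ≈ 366.36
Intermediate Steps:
Z = ⅛ (Z = 1/8 = ⅛ ≈ 0.12500)
P = 35/8 (P = 5 + (⅛)*(-5) = 5 - 5/8 = 35/8 ≈ 4.3750)
P⁴ = (35/8)⁴ = 1500625/4096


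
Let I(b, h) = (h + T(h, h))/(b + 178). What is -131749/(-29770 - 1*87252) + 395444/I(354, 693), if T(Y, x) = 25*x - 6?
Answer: 323960758889/27734214 ≈ 11681.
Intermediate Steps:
T(Y, x) = -6 + 25*x
I(b, h) = (-6 + 26*h)/(178 + b) (I(b, h) = (h + (-6 + 25*h))/(b + 178) = (-6 + 26*h)/(178 + b))
-131749/(-29770 - 1*87252) + 395444/I(354, 693) = -131749/(-29770 - 1*87252) + 395444/((2*(-3 + 13*693)/(178 + 354))) = -131749/(-29770 - 87252) + 395444/((2*(-3 + 9009)/532)) = -131749/(-117022) + 395444/((2*(1/532)*9006)) = -131749*(-1/117022) + 395444/(237/7) = 131749/117022 + 395444*(7/237) = 131749/117022 + 2768108/237 = 323960758889/27734214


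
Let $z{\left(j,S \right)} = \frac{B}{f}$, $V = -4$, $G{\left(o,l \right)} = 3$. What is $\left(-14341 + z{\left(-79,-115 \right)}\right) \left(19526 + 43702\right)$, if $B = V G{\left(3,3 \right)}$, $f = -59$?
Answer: $- \frac{53497653396}{59} \approx -9.0674 \cdot 10^{8}$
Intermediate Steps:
$B = -12$ ($B = \left(-4\right) 3 = -12$)
$z{\left(j,S \right)} = \frac{12}{59}$ ($z{\left(j,S \right)} = - \frac{12}{-59} = \left(-12\right) \left(- \frac{1}{59}\right) = \frac{12}{59}$)
$\left(-14341 + z{\left(-79,-115 \right)}\right) \left(19526 + 43702\right) = \left(-14341 + \frac{12}{59}\right) \left(19526 + 43702\right) = \left(- \frac{846107}{59}\right) 63228 = - \frac{53497653396}{59}$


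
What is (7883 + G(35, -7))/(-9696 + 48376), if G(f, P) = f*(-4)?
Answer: 7743/38680 ≈ 0.20018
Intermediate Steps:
G(f, P) = -4*f
(7883 + G(35, -7))/(-9696 + 48376) = (7883 - 4*35)/(-9696 + 48376) = (7883 - 140)/38680 = 7743*(1/38680) = 7743/38680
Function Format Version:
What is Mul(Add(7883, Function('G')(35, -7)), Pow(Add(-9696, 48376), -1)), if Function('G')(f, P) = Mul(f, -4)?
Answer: Rational(7743, 38680) ≈ 0.20018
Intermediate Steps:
Function('G')(f, P) = Mul(-4, f)
Mul(Add(7883, Function('G')(35, -7)), Pow(Add(-9696, 48376), -1)) = Mul(Add(7883, Mul(-4, 35)), Pow(Add(-9696, 48376), -1)) = Mul(Add(7883, -140), Pow(38680, -1)) = Mul(7743, Rational(1, 38680)) = Rational(7743, 38680)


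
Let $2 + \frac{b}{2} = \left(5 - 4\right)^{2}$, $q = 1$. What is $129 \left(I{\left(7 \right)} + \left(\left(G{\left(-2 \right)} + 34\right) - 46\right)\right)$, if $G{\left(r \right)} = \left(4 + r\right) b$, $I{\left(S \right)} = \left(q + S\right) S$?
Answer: $5160$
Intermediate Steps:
$b = -2$ ($b = -4 + 2 \left(5 - 4\right)^{2} = -4 + 2 \cdot 1^{2} = -4 + 2 \cdot 1 = -4 + 2 = -2$)
$I{\left(S \right)} = S \left(1 + S\right)$ ($I{\left(S \right)} = \left(1 + S\right) S = S \left(1 + S\right)$)
$G{\left(r \right)} = -8 - 2 r$ ($G{\left(r \right)} = \left(4 + r\right) \left(-2\right) = -8 - 2 r$)
$129 \left(I{\left(7 \right)} + \left(\left(G{\left(-2 \right)} + 34\right) - 46\right)\right) = 129 \left(7 \left(1 + 7\right) + \left(\left(\left(-8 - -4\right) + 34\right) - 46\right)\right) = 129 \left(7 \cdot 8 + \left(\left(\left(-8 + 4\right) + 34\right) - 46\right)\right) = 129 \left(56 + \left(\left(-4 + 34\right) - 46\right)\right) = 129 \left(56 + \left(30 - 46\right)\right) = 129 \left(56 - 16\right) = 129 \cdot 40 = 5160$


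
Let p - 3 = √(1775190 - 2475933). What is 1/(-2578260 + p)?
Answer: -859419/2215803286264 - I*√700743/6647409858792 ≈ -3.8786e-7 - 1.2593e-10*I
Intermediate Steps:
p = 3 + I*√700743 (p = 3 + √(1775190 - 2475933) = 3 + √(-700743) = 3 + I*√700743 ≈ 3.0 + 837.1*I)
1/(-2578260 + p) = 1/(-2578260 + (3 + I*√700743)) = 1/(-2578257 + I*√700743)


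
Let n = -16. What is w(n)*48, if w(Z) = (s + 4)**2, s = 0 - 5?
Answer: 48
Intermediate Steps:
s = -5
w(Z) = 1 (w(Z) = (-5 + 4)**2 = (-1)**2 = 1)
w(n)*48 = 1*48 = 48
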